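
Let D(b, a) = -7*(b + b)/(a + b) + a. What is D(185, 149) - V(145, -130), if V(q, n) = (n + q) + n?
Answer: 42793/167 ≈ 256.25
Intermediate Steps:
V(q, n) = q + 2*n
D(b, a) = a - 14*b/(a + b) (D(b, a) = -7*2*b/(a + b) + a = -14*b/(a + b) + a = a - 14*b/(a + b))
D(185, 149) - V(145, -130) = (149² - 14*185 + 149*185)/(149 + 185) - (145 + 2*(-130)) = (22201 - 2590 + 27565)/334 - (145 - 260) = (1/334)*47176 - 1*(-115) = 23588/167 + 115 = 42793/167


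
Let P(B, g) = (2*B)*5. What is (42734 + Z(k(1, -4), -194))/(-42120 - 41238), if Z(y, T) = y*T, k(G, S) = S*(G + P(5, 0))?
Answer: -41155/41679 ≈ -0.98743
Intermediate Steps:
P(B, g) = 10*B
k(G, S) = S*(50 + G) (k(G, S) = S*(G + 10*5) = S*(G + 50) = S*(50 + G))
Z(y, T) = T*y
(42734 + Z(k(1, -4), -194))/(-42120 - 41238) = (42734 - (-776)*(50 + 1))/(-42120 - 41238) = (42734 - (-776)*51)/(-83358) = (42734 - 194*(-204))*(-1/83358) = (42734 + 39576)*(-1/83358) = 82310*(-1/83358) = -41155/41679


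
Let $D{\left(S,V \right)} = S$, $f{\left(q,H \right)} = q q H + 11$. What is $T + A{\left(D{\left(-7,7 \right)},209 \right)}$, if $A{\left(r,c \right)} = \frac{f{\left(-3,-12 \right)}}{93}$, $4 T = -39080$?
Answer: $- \frac{908707}{93} \approx -9771.0$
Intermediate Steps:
$T = -9770$ ($T = \frac{1}{4} \left(-39080\right) = -9770$)
$f{\left(q,H \right)} = 11 + H q^{2}$ ($f{\left(q,H \right)} = q^{2} H + 11 = H q^{2} + 11 = 11 + H q^{2}$)
$A{\left(r,c \right)} = - \frac{97}{93}$ ($A{\left(r,c \right)} = \frac{11 - 12 \left(-3\right)^{2}}{93} = \left(11 - 108\right) \frac{1}{93} = \left(-97\right) \frac{1}{93} = - \frac{97}{93}$)
$T + A{\left(D{\left(-7,7 \right)},209 \right)} = -9770 - \frac{97}{93} = - \frac{908707}{93}$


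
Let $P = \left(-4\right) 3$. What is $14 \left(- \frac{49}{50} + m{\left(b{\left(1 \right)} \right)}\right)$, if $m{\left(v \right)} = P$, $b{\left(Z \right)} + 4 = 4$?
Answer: $- \frac{4543}{25} \approx -181.72$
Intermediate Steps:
$P = -12$
$b{\left(Z \right)} = 0$ ($b{\left(Z \right)} = -4 + 4 = 0$)
$m{\left(v \right)} = -12$
$14 \left(- \frac{49}{50} + m{\left(b{\left(1 \right)} \right)}\right) = 14 \left(- \frac{49}{50} - 12\right) = 14 \left(- \frac{649}{50}\right) = - \frac{4543}{25}$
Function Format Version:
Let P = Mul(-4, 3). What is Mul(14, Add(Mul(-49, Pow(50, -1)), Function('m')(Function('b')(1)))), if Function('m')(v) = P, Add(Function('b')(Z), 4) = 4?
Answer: Rational(-4543, 25) ≈ -181.72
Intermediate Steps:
P = -12
Function('b')(Z) = 0 (Function('b')(Z) = Add(-4, 4) = 0)
Function('m')(v) = -12
Mul(14, Add(Mul(-49, Pow(50, -1)), Function('m')(Function('b')(1)))) = Mul(14, Add(Mul(-49, Pow(50, -1)), -12)) = Mul(14, Add(Mul(-49, Rational(1, 50)), -12)) = Mul(14, Add(Rational(-49, 50), -12)) = Mul(14, Rational(-649, 50)) = Rational(-4543, 25)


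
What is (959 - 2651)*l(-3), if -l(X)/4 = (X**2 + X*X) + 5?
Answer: 155664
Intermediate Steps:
l(X) = -20 - 8*X**2 (l(X) = -4*((X**2 + X*X) + 5) = -4*((X**2 + X**2) + 5) = -4*(2*X**2 + 5) = -4*(5 + 2*X**2) = -20 - 8*X**2)
(959 - 2651)*l(-3) = (959 - 2651)*(-20 - 8*(-3)**2) = -1692*(-20 - 8*9) = -1692*(-20 - 72) = -1692*(-92) = 155664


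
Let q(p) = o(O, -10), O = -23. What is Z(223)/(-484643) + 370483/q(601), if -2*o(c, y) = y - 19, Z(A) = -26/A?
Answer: 80080188686528/3134186281 ≈ 25551.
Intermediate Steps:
o(c, y) = 19/2 - y/2 (o(c, y) = -(y - 19)/2 = -(-19 + y)/2 = 19/2 - y/2)
q(p) = 29/2 (q(p) = 19/2 - 1/2*(-10) = 19/2 + 5 = 29/2)
Z(223)/(-484643) + 370483/q(601) = -26/223/(-484643) + 370483/(29/2) = -26*1/223*(-1/484643) + 370483*(2/29) = -26/223*(-1/484643) + 740966/29 = 26/108075389 + 740966/29 = 80080188686528/3134186281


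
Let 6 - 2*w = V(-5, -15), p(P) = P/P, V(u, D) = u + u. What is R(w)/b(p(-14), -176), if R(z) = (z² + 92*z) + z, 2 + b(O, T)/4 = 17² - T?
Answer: 202/463 ≈ 0.43629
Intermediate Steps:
V(u, D) = 2*u
p(P) = 1
w = 8 (w = 3 - (-5) = 3 - ½*(-10) = 3 + 5 = 8)
b(O, T) = 1148 - 4*T (b(O, T) = -8 + 4*(17² - T) = -8 + 4*(289 - T) = -8 + (1156 - 4*T) = 1148 - 4*T)
R(z) = z² + 93*z
R(w)/b(p(-14), -176) = (8*(93 + 8))/(1148 - 4*(-176)) = (8*101)/(1148 + 704) = 808/1852 = 808*(1/1852) = 202/463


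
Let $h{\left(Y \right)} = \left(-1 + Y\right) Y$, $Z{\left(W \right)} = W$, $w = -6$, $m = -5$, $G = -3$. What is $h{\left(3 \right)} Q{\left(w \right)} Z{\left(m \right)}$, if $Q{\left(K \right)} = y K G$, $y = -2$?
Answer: $1080$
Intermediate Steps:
$h{\left(Y \right)} = Y \left(-1 + Y\right)$
$Q{\left(K \right)} = 6 K$ ($Q{\left(K \right)} = - 2 K \left(-3\right) = 6 K$)
$h{\left(3 \right)} Q{\left(w \right)} Z{\left(m \right)} = 3 \left(-1 + 3\right) 6 \left(-6\right) \left(-5\right) = 3 \cdot 2 \left(-36\right) \left(-5\right) = 6 \left(-36\right) \left(-5\right) = \left(-216\right) \left(-5\right) = 1080$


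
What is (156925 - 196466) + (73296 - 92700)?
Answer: -58945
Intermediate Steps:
(156925 - 196466) + (73296 - 92700) = -39541 - 19404 = -58945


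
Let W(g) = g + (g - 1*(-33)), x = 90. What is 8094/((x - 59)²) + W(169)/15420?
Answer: 125166011/14818620 ≈ 8.4465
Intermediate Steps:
W(g) = 33 + 2*g (W(g) = g + (g + 33) = g + (33 + g) = 33 + 2*g)
8094/((x - 59)²) + W(169)/15420 = 8094/((90 - 59)²) + (33 + 2*169)/15420 = 8094/(31²) + (33 + 338)*(1/15420) = 8094/961 + 371*(1/15420) = 8094*(1/961) + 371/15420 = 8094/961 + 371/15420 = 125166011/14818620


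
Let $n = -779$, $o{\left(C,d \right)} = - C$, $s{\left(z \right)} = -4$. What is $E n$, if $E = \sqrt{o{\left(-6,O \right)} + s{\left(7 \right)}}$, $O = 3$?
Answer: $- 779 \sqrt{2} \approx -1101.7$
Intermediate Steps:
$E = \sqrt{2}$ ($E = \sqrt{\left(-1\right) \left(-6\right) - 4} = \sqrt{6 - 4} = \sqrt{2} \approx 1.4142$)
$E n = \sqrt{2} \left(-779\right) = - 779 \sqrt{2}$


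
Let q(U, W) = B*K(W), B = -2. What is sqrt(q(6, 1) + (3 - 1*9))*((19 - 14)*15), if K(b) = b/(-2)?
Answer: 75*I*sqrt(5) ≈ 167.71*I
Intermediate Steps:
K(b) = -b/2 (K(b) = b*(-1/2) = -b/2)
q(U, W) = W (q(U, W) = -(-1)*W = W)
sqrt(q(6, 1) + (3 - 1*9))*((19 - 14)*15) = sqrt(1 + (3 - 1*9))*((19 - 14)*15) = sqrt(1 + (3 - 9))*(5*15) = sqrt(1 - 6)*75 = sqrt(-5)*75 = (I*sqrt(5))*75 = 75*I*sqrt(5)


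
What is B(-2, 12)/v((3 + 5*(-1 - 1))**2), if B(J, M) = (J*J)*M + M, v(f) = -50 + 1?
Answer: -60/49 ≈ -1.2245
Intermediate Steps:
v(f) = -49
B(J, M) = M + M*J**2 (B(J, M) = J**2*M + M = M*J**2 + M = M + M*J**2)
B(-2, 12)/v((3 + 5*(-1 - 1))**2) = (12*(1 + (-2)**2))/(-49) = (12*(1 + 4))*(-1/49) = (12*5)*(-1/49) = 60*(-1/49) = -60/49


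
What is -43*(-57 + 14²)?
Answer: -5977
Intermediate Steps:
-43*(-57 + 14²) = -43*(-57 + 196) = -43*139 = -5977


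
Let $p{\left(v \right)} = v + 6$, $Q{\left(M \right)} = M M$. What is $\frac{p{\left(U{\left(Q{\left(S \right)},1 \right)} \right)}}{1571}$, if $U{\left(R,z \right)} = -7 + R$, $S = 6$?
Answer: $\frac{35}{1571} \approx 0.022279$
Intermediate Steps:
$Q{\left(M \right)} = M^{2}$
$p{\left(v \right)} = 6 + v$
$\frac{p{\left(U{\left(Q{\left(S \right)},1 \right)} \right)}}{1571} = \frac{6 - \left(7 - 6^{2}\right)}{1571} = \left(6 + \left(-7 + 36\right)\right) \frac{1}{1571} = \left(6 + 29\right) \frac{1}{1571} = 35 \cdot \frac{1}{1571} = \frac{35}{1571}$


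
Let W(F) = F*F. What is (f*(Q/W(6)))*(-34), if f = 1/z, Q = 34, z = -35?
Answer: 289/315 ≈ 0.91746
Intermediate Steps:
f = -1/35 (f = 1/(-35) = 1*(-1/35) = -1/35 ≈ -0.028571)
W(F) = F**2
(f*(Q/W(6)))*(-34) = -34/(35*(6**2))*(-34) = -34/(35*36)*(-34) = -1/35*17/18*(-34) = -17/630*(-34) = 289/315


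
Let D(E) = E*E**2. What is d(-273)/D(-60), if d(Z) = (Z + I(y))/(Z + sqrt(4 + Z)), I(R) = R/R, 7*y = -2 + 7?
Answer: -1547/336591000 - 17*I*sqrt(269)/1009773000 ≈ -4.5961e-6 - 2.7612e-7*I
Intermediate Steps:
y = 5/7 (y = (-2 + 7)/7 = (1/7)*5 = 5/7 ≈ 0.71429)
I(R) = 1
d(Z) = (1 + Z)/(Z + sqrt(4 + Z)) (d(Z) = (Z + 1)/(Z + sqrt(4 + Z)) = (1 + Z)/(Z + sqrt(4 + Z)))
D(E) = E**3
d(-273)/D(-60) = ((1 - 273)/(-273 + sqrt(4 - 273)))/((-60)**3) = (-272/(-273 + sqrt(-269)))/(-216000) = (-272/(-273 + I*sqrt(269)))*(-1/216000) = -272/(-273 + I*sqrt(269))*(-1/216000) = 17/(13500*(-273 + I*sqrt(269)))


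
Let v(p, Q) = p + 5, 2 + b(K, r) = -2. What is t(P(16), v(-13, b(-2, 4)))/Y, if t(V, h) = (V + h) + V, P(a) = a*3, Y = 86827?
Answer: 88/86827 ≈ 0.0010135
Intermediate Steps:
b(K, r) = -4 (b(K, r) = -2 - 2 = -4)
P(a) = 3*a
v(p, Q) = 5 + p
t(V, h) = h + 2*V
t(P(16), v(-13, b(-2, 4)))/Y = ((5 - 13) + 2*(3*16))/86827 = (-8 + 2*48)*(1/86827) = (-8 + 96)*(1/86827) = 88*(1/86827) = 88/86827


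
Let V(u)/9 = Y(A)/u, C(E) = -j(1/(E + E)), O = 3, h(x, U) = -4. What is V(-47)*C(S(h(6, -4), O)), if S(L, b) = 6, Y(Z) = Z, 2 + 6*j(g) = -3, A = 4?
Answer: -30/47 ≈ -0.63830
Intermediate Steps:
j(g) = -⅚ (j(g) = -⅓ + (⅙)*(-3) = -⅓ - ½ = -⅚)
C(E) = ⅚ (C(E) = -1*(-⅚) = ⅚)
V(u) = 36/u (V(u) = 9*(4/u) = 36/u)
V(-47)*C(S(h(6, -4), O)) = (36/(-47))*(⅚) = (36*(-1/47))*(⅚) = -36/47*⅚ = -30/47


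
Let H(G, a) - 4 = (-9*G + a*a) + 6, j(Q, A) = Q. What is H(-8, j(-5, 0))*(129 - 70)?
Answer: 6313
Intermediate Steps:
H(G, a) = 10 + a² - 9*G (H(G, a) = 4 + ((-9*G + a*a) + 6) = 4 + ((-9*G + a²) + 6) = 4 + ((a² - 9*G) + 6) = 4 + (6 + a² - 9*G) = 10 + a² - 9*G)
H(-8, j(-5, 0))*(129 - 70) = (10 + (-5)² - 9*(-8))*(129 - 70) = (10 + 25 + 72)*59 = 107*59 = 6313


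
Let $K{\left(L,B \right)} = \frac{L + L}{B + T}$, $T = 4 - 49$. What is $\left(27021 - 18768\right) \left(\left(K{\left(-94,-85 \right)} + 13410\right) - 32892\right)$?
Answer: $- \frac{10450245708}{65} \approx -1.6077 \cdot 10^{8}$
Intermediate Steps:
$T = -45$ ($T = 4 - 49 = -45$)
$K{\left(L,B \right)} = \frac{2 L}{-45 + B}$ ($K{\left(L,B \right)} = \frac{L + L}{B - 45} = \frac{2 L}{-45 + B}$)
$\left(27021 - 18768\right) \left(\left(K{\left(-94,-85 \right)} + 13410\right) - 32892\right) = \left(27021 - 18768\right) \left(\left(2 \left(-94\right) \frac{1}{-45 - 85} + 13410\right) - 32892\right) = 8253 \left(\left(2 \left(-94\right) \frac{1}{-130} + 13410\right) - 32892\right) = 8253 \left(\left(2 \left(-94\right) \left(- \frac{1}{130}\right) + 13410\right) - 32892\right) = 8253 \left(\left(\frac{94}{65} + 13410\right) - 32892\right) = 8253 \left(\frac{871744}{65} - 32892\right) = 8253 \left(- \frac{1266236}{65}\right) = - \frac{10450245708}{65}$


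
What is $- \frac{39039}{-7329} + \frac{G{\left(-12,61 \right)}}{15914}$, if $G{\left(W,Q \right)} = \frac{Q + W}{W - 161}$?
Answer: $\frac{5118036697}{960839578} \approx 5.3266$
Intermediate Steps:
$G{\left(W,Q \right)} = \frac{Q + W}{-161 + W}$
$- \frac{39039}{-7329} + \frac{G{\left(-12,61 \right)}}{15914} = - \frac{39039}{-7329} + \frac{\frac{1}{-161 - 12} \left(61 - 12\right)}{15914} = \left(-39039\right) \left(- \frac{1}{7329}\right) + \frac{1}{-173} \cdot 49 \cdot \frac{1}{15914} = \frac{1859}{349} + \left(- \frac{1}{173}\right) 49 \cdot \frac{1}{15914} = \frac{1859}{349} - \frac{49}{2753122} = \frac{5118036697}{960839578}$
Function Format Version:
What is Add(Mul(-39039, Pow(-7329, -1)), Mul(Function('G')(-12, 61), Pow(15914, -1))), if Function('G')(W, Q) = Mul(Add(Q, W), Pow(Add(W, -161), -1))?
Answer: Rational(5118036697, 960839578) ≈ 5.3266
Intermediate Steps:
Function('G')(W, Q) = Mul(Pow(Add(-161, W), -1), Add(Q, W)) (Function('G')(W, Q) = Mul(Add(Q, W), Pow(Add(-161, W), -1)) = Mul(Pow(Add(-161, W), -1), Add(Q, W)))
Add(Mul(-39039, Pow(-7329, -1)), Mul(Function('G')(-12, 61), Pow(15914, -1))) = Add(Mul(-39039, Pow(-7329, -1)), Mul(Mul(Pow(Add(-161, -12), -1), Add(61, -12)), Pow(15914, -1))) = Add(Mul(-39039, Rational(-1, 7329)), Mul(Mul(Pow(-173, -1), 49), Rational(1, 15914))) = Add(Rational(1859, 349), Mul(Mul(Rational(-1, 173), 49), Rational(1, 15914))) = Add(Rational(1859, 349), Mul(Rational(-49, 173), Rational(1, 15914))) = Add(Rational(1859, 349), Rational(-49, 2753122)) = Rational(5118036697, 960839578)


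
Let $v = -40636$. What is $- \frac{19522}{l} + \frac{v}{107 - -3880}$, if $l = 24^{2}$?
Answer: $- \frac{1874825}{42528} \approx -44.084$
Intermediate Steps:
$l = 576$
$- \frac{19522}{l} + \frac{v}{107 - -3880} = - \frac{19522}{576} - \frac{40636}{107 - -3880} = \left(-19522\right) \frac{1}{576} - \frac{40636}{107 + 3880} = - \frac{9761}{288} - \frac{40636}{3987} = - \frac{1874825}{42528}$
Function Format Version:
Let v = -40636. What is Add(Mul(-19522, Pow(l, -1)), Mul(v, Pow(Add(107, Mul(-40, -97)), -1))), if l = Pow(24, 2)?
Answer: Rational(-1874825, 42528) ≈ -44.084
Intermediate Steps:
l = 576
Add(Mul(-19522, Pow(l, -1)), Mul(v, Pow(Add(107, Mul(-40, -97)), -1))) = Add(Mul(-19522, Pow(576, -1)), Mul(-40636, Pow(Add(107, Mul(-40, -97)), -1))) = Add(Mul(-19522, Rational(1, 576)), Mul(-40636, Pow(Add(107, 3880), -1))) = Add(Rational(-9761, 288), Mul(-40636, Pow(3987, -1))) = Add(Rational(-9761, 288), Mul(-40636, Rational(1, 3987))) = Add(Rational(-9761, 288), Rational(-40636, 3987)) = Rational(-1874825, 42528)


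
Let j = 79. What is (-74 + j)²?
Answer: 25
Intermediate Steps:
(-74 + j)² = (-74 + 79)² = 5² = 25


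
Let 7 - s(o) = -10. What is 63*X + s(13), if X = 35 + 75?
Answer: 6947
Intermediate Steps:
X = 110
s(o) = 17 (s(o) = 7 - 1*(-10) = 7 + 10 = 17)
63*X + s(13) = 63*110 + 17 = 6930 + 17 = 6947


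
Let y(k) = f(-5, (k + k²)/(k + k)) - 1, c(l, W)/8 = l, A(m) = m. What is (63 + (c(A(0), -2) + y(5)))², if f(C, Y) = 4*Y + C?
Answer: 4761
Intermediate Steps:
f(C, Y) = C + 4*Y
c(l, W) = 8*l
y(k) = -6 + 2*(k + k²)/k (y(k) = (-5 + 4*((k + k²)/(k + k))) - 1 = (-5 + 4*((k + k²)/((2*k)))) - 1 = (-5 + 4*((k + k²)*(1/(2*k)))) - 1 = (-5 + 4*((k + k²)/(2*k))) - 1 = (-5 + 2*(k + k²)/k) - 1 = -6 + 2*(k + k²)/k)
(63 + (c(A(0), -2) + y(5)))² = (63 + (8*0 + (-4 + 2*5)))² = (63 + (0 + (-4 + 10)))² = (63 + (0 + 6))² = (63 + 6)² = 69² = 4761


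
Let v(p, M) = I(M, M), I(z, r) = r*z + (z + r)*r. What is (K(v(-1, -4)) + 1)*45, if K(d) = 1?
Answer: 90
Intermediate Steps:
I(z, r) = r*z + r*(r + z) (I(z, r) = r*z + (r + z)*r = r*z + r*(r + z))
v(p, M) = 3*M² (v(p, M) = M*(M + 2*M) = M*(3*M) = 3*M²)
(K(v(-1, -4)) + 1)*45 = (1 + 1)*45 = 2*45 = 90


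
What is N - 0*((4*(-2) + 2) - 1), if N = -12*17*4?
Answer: -816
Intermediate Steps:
N = -816 (N = -204*4 = -816)
N - 0*((4*(-2) + 2) - 1) = -816 - 0*((4*(-2) + 2) - 1) = -816 - 0*((-8 + 2) - 1) = -816 - 0*(-6 - 1) = -816 - 0*(-7) = -816 - 1*0 = -816 + 0 = -816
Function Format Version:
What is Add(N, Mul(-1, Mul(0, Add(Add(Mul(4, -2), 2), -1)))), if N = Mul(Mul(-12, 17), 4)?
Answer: -816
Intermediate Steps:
N = -816 (N = Mul(-204, 4) = -816)
Add(N, Mul(-1, Mul(0, Add(Add(Mul(4, -2), 2), -1)))) = Add(-816, Mul(-1, Mul(0, Add(Add(Mul(4, -2), 2), -1)))) = Add(-816, Mul(-1, Mul(0, Add(Add(-8, 2), -1)))) = Add(-816, Mul(-1, Mul(0, Add(-6, -1)))) = Add(-816, Mul(-1, Mul(0, -7))) = Add(-816, Mul(-1, 0)) = Add(-816, 0) = -816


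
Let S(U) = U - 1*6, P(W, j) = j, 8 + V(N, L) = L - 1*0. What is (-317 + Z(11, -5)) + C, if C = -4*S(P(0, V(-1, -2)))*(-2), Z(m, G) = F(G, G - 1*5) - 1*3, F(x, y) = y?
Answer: -458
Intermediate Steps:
V(N, L) = -8 + L (V(N, L) = -8 + (L - 1*0) = -8 + (L + 0) = -8 + L)
S(U) = -6 + U (S(U) = U - 6 = -6 + U)
Z(m, G) = -8 + G (Z(m, G) = (G - 1*5) - 1*3 = (G - 5) - 3 = (-5 + G) - 3 = -8 + G)
C = -128 (C = -4*(-6 + (-8 - 2))*(-2) = -4*(-6 - 10)*(-2) = -4*(-16)*(-2) = 64*(-2) = -128)
(-317 + Z(11, -5)) + C = (-317 + (-8 - 5)) - 128 = (-317 - 13) - 128 = -330 - 128 = -458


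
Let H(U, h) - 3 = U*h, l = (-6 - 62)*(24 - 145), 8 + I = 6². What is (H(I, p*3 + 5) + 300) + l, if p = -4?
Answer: 8335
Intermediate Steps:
I = 28 (I = -8 + 6² = -8 + 36 = 28)
l = 8228 (l = -68*(-121) = 8228)
H(U, h) = 3 + U*h
(H(I, p*3 + 5) + 300) + l = ((3 + 28*(-4*3 + 5)) + 300) + 8228 = ((3 + 28*(-12 + 5)) + 300) + 8228 = ((3 + 28*(-7)) + 300) + 8228 = ((3 - 196) + 300) + 8228 = (-193 + 300) + 8228 = 107 + 8228 = 8335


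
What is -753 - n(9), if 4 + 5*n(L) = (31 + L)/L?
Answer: -33889/45 ≈ -753.09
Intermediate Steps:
n(L) = -4/5 + (31 + L)/(5*L) (n(L) = -4/5 + ((31 + L)/L)/5 = -4/5 + (31 + L)/(5*L))
-753 - n(9) = -753 - (31 - 3*9)/(5*9) = -753 - (31 - 27)/(5*9) = -753 - 4/(5*9) = -753 - 1*4/45 = -753 - 4/45 = -33889/45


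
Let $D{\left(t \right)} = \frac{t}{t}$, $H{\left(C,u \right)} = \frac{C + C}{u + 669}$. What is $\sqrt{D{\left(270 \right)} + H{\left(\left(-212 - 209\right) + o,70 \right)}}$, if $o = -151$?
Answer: $\frac{9 i \sqrt{3695}}{739} \approx 0.7403 i$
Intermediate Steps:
$H{\left(C,u \right)} = \frac{2 C}{669 + u}$
$D{\left(t \right)} = 1$
$\sqrt{D{\left(270 \right)} + H{\left(\left(-212 - 209\right) + o,70 \right)}} = \sqrt{1 + \frac{2 \left(\left(-212 - 209\right) - 151\right)}{669 + 70}} = \sqrt{1 + \frac{2 \left(-421 - 151\right)}{739}} = \sqrt{1 + 2 \left(-572\right) \frac{1}{739}} = \sqrt{1 - \frac{1144}{739}} = \sqrt{- \frac{405}{739}} = \frac{9 i \sqrt{3695}}{739}$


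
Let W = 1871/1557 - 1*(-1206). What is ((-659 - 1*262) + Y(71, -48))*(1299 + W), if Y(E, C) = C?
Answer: -1260396388/519 ≈ -2.4285e+6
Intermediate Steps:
W = 1879613/1557 (W = 1871*(1/1557) + 1206 = 1871/1557 + 1206 = 1879613/1557 ≈ 1207.2)
((-659 - 1*262) + Y(71, -48))*(1299 + W) = ((-659 - 1*262) - 48)*(1299 + 1879613/1557) = ((-659 - 262) - 48)*(3902156/1557) = (-921 - 48)*(3902156/1557) = -969*3902156/1557 = -1260396388/519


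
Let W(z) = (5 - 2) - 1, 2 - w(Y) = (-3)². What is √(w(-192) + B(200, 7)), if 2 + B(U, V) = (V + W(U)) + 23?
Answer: √23 ≈ 4.7958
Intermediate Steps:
w(Y) = -7 (w(Y) = 2 - 1*(-3)² = 2 - 1*9 = 2 - 9 = -7)
W(z) = 2 (W(z) = 3 - 1 = 2)
B(U, V) = 23 + V (B(U, V) = -2 + ((V + 2) + 23) = -2 + ((2 + V) + 23) = -2 + (25 + V) = 23 + V)
√(w(-192) + B(200, 7)) = √(-7 + (23 + 7)) = √(-7 + 30) = √23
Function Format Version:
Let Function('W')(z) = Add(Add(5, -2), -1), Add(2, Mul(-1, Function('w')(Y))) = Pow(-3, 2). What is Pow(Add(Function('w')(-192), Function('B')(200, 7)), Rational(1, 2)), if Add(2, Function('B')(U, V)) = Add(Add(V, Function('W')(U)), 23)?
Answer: Pow(23, Rational(1, 2)) ≈ 4.7958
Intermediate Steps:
Function('w')(Y) = -7 (Function('w')(Y) = Add(2, Mul(-1, Pow(-3, 2))) = Add(2, Mul(-1, 9)) = Add(2, -9) = -7)
Function('W')(z) = 2 (Function('W')(z) = Add(3, -1) = 2)
Function('B')(U, V) = Add(23, V) (Function('B')(U, V) = Add(-2, Add(Add(V, 2), 23)) = Add(-2, Add(Add(2, V), 23)) = Add(-2, Add(25, V)) = Add(23, V))
Pow(Add(Function('w')(-192), Function('B')(200, 7)), Rational(1, 2)) = Pow(Add(-7, Add(23, 7)), Rational(1, 2)) = Pow(Add(-7, 30), Rational(1, 2)) = Pow(23, Rational(1, 2))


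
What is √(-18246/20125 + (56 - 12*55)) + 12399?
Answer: 12399 + 13*I*√57987370/4025 ≈ 12399.0 + 24.595*I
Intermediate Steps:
√(-18246/20125 + (56 - 12*55)) + 12399 = √(-18246*1/20125 + (56 - 660)) + 12399 = √(-18246/20125 - 604) + 12399 = √(-12173746/20125) + 12399 = 13*I*√57987370/4025 + 12399 = 12399 + 13*I*√57987370/4025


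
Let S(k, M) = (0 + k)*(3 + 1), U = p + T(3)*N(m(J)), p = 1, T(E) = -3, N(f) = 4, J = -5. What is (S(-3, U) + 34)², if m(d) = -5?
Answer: 484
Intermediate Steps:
U = -11 (U = 1 - 3*4 = 1 - 12 = -11)
S(k, M) = 4*k (S(k, M) = k*4 = 4*k)
(S(-3, U) + 34)² = (4*(-3) + 34)² = (-12 + 34)² = 22² = 484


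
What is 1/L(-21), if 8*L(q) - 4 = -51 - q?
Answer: -4/13 ≈ -0.30769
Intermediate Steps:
L(q) = -47/8 - q/8 (L(q) = 1/2 + (-51 - q)/8 = 1/2 + (-51/8 - q/8) = -47/8 - q/8)
1/L(-21) = 1/(-47/8 - 1/8*(-21)) = 1/(-47/8 + 21/8) = 1/(-13/4) = -4/13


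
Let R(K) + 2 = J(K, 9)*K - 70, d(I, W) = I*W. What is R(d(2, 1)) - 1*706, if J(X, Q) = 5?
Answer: -768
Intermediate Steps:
R(K) = -72 + 5*K (R(K) = -2 + (5*K - 70) = -2 + (-70 + 5*K) = -72 + 5*K)
R(d(2, 1)) - 1*706 = (-72 + 5*(2*1)) - 1*706 = (-72 + 5*2) - 706 = (-72 + 10) - 706 = -62 - 706 = -768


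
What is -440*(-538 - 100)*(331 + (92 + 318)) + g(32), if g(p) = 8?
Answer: 208013528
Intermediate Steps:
-440*(-538 - 100)*(331 + (92 + 318)) + g(32) = -440*(-538 - 100)*(331 + (92 + 318)) + 8 = -(-280720)*(331 + 410) + 8 = -(-280720)*741 + 8 = -440*(-472758) + 8 = 208013520 + 8 = 208013528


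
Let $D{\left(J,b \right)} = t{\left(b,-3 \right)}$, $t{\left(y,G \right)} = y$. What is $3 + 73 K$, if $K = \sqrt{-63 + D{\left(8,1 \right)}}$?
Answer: $3 + 73 i \sqrt{62} \approx 3.0 + 574.8 i$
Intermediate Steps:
$D{\left(J,b \right)} = b$
$K = i \sqrt{62}$ ($K = \sqrt{-63 + 1} = \sqrt{-62} = i \sqrt{62} \approx 7.874 i$)
$3 + 73 K = 3 + 73 i \sqrt{62}$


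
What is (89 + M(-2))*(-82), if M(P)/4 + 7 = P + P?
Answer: -3690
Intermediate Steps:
M(P) = -28 + 8*P (M(P) = -28 + 4*(P + P) = -28 + 4*(2*P) = -28 + 8*P)
(89 + M(-2))*(-82) = (89 + (-28 + 8*(-2)))*(-82) = (89 + (-28 - 16))*(-82) = (89 - 44)*(-82) = 45*(-82) = -3690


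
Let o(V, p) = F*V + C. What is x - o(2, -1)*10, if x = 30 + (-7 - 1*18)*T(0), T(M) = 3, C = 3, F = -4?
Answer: 5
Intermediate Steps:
o(V, p) = 3 - 4*V (o(V, p) = -4*V + 3 = 3 - 4*V)
x = -45 (x = 30 + (-7 - 1*18)*3 = 30 + (-7 - 18)*3 = 30 - 25*3 = 30 - 75 = -45)
x - o(2, -1)*10 = -45 - (3 - 4*2)*10 = -45 - (3 - 8)*10 = -45 - (-5)*10 = -45 - 1*(-50) = -45 + 50 = 5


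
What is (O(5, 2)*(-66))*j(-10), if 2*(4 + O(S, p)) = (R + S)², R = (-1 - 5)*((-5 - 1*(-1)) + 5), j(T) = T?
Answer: -2310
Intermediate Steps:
R = -6 (R = -6*((-5 + 1) + 5) = -6*(-4 + 5) = -6*1 = -6)
O(S, p) = -4 + (-6 + S)²/2
(O(5, 2)*(-66))*j(-10) = ((-4 + (-6 + 5)²/2)*(-66))*(-10) = ((-4 + (½)*(-1)²)*(-66))*(-10) = ((-4 + (½)*1)*(-66))*(-10) = ((-4 + ½)*(-66))*(-10) = -7/2*(-66)*(-10) = 231*(-10) = -2310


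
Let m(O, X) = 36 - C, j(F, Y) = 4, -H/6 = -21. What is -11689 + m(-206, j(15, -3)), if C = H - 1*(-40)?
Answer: -11819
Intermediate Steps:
H = 126 (H = -6*(-21) = 126)
C = 166 (C = 126 - 1*(-40) = 126 + 40 = 166)
m(O, X) = -130 (m(O, X) = 36 - 1*166 = 36 - 166 = -130)
-11689 + m(-206, j(15, -3)) = -11689 - 130 = -11819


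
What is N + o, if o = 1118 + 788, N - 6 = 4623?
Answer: 6535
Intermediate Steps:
N = 4629 (N = 6 + 4623 = 4629)
o = 1906
N + o = 4629 + 1906 = 6535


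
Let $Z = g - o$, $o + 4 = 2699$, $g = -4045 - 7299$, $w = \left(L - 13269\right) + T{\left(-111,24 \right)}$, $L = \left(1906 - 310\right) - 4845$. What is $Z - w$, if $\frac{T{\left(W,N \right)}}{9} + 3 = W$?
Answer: $3505$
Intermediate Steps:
$T{\left(W,N \right)} = -27 + 9 W$
$L = -3249$ ($L = 1596 - 4845 = -3249$)
$w = -17544$ ($w = \left(-3249 - 13269\right) + \left(-27 + 9 \left(-111\right)\right) = -16518 - 1026 = -17544$)
$g = -11344$
$o = 2695$ ($o = -4 + 2699 = 2695$)
$Z = -14039$ ($Z = -11344 - 2695 = -14039$)
$Z - w = -14039 - -17544 = -14039 + 17544 = 3505$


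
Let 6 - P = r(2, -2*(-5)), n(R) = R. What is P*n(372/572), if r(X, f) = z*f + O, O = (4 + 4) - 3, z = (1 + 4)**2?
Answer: -23157/143 ≈ -161.94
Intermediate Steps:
z = 25 (z = 5**2 = 25)
O = 5 (O = 8 - 3 = 5)
r(X, f) = 5 + 25*f (r(X, f) = 25*f + 5 = 5 + 25*f)
P = -249 (P = 6 - (5 + 25*(-2*(-5))) = 6 - (5 + 25*10) = 6 - (5 + 250) = 6 - 1*255 = 6 - 255 = -249)
P*n(372/572) = -92628/572 = -249*93/143 = -23157/143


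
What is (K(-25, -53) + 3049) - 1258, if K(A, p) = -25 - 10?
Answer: 1756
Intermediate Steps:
K(A, p) = -35
(K(-25, -53) + 3049) - 1258 = (-35 + 3049) - 1258 = 3014 - 1258 = 1756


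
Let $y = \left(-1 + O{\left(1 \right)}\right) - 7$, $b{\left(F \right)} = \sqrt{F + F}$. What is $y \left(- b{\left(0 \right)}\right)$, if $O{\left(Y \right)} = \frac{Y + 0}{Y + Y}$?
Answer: $0$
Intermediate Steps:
$b{\left(F \right)} = \sqrt{2} \sqrt{F}$ ($b{\left(F \right)} = \sqrt{2 F} = \sqrt{2} \sqrt{F}$)
$O{\left(Y \right)} = \frac{1}{2}$ ($O{\left(Y \right)} = \frac{Y}{2 Y} = Y \frac{1}{2 Y} = \frac{1}{2}$)
$y = - \frac{15}{2}$ ($y = \left(-1 + \frac{1}{2}\right) - 7 = - \frac{1}{2} - 7 = - \frac{15}{2} \approx -7.5$)
$y \left(- b{\left(0 \right)}\right) = - \frac{15 \left(- \sqrt{2} \sqrt{0}\right)}{2} = - \frac{15 \left(- \sqrt{2} \cdot 0\right)}{2} = - \frac{15 \left(\left(-1\right) 0\right)}{2} = \left(- \frac{15}{2}\right) 0 = 0$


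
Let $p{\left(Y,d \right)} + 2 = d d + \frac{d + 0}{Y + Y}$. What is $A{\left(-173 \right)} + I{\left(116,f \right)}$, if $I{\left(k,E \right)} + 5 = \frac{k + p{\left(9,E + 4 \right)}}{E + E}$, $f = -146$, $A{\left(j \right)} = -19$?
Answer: $- \frac{245503}{2628} \approx -93.418$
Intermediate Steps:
$p{\left(Y,d \right)} = -2 + d^{2} + \frac{d}{2 Y}$ ($p{\left(Y,d \right)} = -2 + \left(d d + \frac{d + 0}{Y + Y}\right) = -2 + \left(d^{2} + \frac{d}{2 Y}\right) = -2 + d^{2} + \frac{d}{2 Y}$)
$I{\left(k,E \right)} = -5 + \frac{- \frac{16}{9} + k + \left(4 + E\right)^{2} + \frac{E}{18}}{2 E}$ ($I{\left(k,E \right)} = -5 + \frac{k + \left(-2 + \left(E + 4\right)^{2} + \frac{E + 4}{2 \cdot 9}\right)}{E + E} = -5 + \frac{k + \left(-2 + \left(4 + E\right)^{2} + \frac{1}{2} \left(4 + E\right) \frac{1}{9}\right)}{2 E} = -5 + \left(k + \left(-2 + \left(4 + E\right)^{2} + \left(\frac{2}{9} + \frac{E}{18}\right)\right)\right) \frac{1}{2 E} = -5 + \left(k + \left(- \frac{16}{9} + \left(4 + E\right)^{2} + \frac{E}{18}\right)\right) \frac{1}{2 E} = -5 + \left(- \frac{16}{9} + k + \left(4 + E\right)^{2} + \frac{E}{18}\right) \frac{1}{2 E} = -5 + \frac{- \frac{16}{9} + k + \left(4 + E\right)^{2} + \frac{E}{18}}{2 E}$)
$A{\left(-173 \right)} + I{\left(116,f \right)} = -19 + \frac{256 - -5110 + 18 \cdot 116 + 18 \left(-146\right)^{2}}{36 \left(-146\right)} = -19 + \frac{1}{36} \left(- \frac{1}{146}\right) \left(256 + 5110 + 2088 + 18 \cdot 21316\right) = -19 + \frac{1}{36} \left(- \frac{1}{146}\right) \left(256 + 5110 + 2088 + 383688\right) = -19 + \frac{1}{36} \left(- \frac{1}{146}\right) 391142 = -19 - \frac{195571}{2628} = - \frac{245503}{2628}$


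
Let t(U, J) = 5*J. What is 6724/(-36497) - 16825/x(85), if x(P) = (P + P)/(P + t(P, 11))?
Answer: -8596982658/620449 ≈ -13856.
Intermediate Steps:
x(P) = 2*P/(55 + P) (x(P) = (P + P)/(P + 5*11) = (2*P)/(P + 55) = (2*P)/(55 + P) = 2*P/(55 + P))
6724/(-36497) - 16825/x(85) = 6724/(-36497) - 16825/(2*85/(55 + 85)) = 6724*(-1/36497) - 16825/(2*85/140) = -6724/36497 - 16825/(2*85*(1/140)) = -6724/36497 - 16825/17/14 = -6724/36497 - 16825*14/17 = -6724/36497 - 235550/17 = -8596982658/620449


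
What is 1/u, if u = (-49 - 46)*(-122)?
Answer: 1/11590 ≈ 8.6281e-5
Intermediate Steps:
u = 11590 (u = -95*(-122) = 11590)
1/u = 1/11590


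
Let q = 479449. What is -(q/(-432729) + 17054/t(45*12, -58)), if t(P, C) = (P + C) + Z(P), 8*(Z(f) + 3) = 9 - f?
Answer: -57455421779/1428438429 ≈ -40.223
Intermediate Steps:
Z(f) = -15/8 - f/8 (Z(f) = -3 + (9 - f)/8 = -3 + (9/8 - f/8) = -15/8 - f/8)
t(P, C) = -15/8 + C + 7*P/8 (t(P, C) = (P + C) + (-15/8 - P/8) = (C + P) + (-15/8 - P/8) = -15/8 + C + 7*P/8)
-(q/(-432729) + 17054/t(45*12, -58)) = -(479449/(-432729) + 17054/(-15/8 - 58 + 7*(45*12)/8)) = -(479449*(-1/432729) + 17054/(-15/8 - 58 + (7/8)*540)) = -(-479449/432729 + 17054/(-15/8 - 58 + 945/2)) = -(-479449/432729 + 17054/(3301/8)) = -(-479449/432729 + 17054*(8/3301)) = -(-479449/432729 + 136432/3301) = -1*57455421779/1428438429 = -57455421779/1428438429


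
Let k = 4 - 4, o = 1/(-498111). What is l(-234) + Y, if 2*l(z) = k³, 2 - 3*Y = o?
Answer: 996223/1494333 ≈ 0.66667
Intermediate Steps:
o = -1/498111 ≈ -2.0076e-6
Y = 996223/1494333 (Y = ⅔ - ⅓*(-1/498111) = ⅔ + 1/1494333 = 996223/1494333 ≈ 0.66667)
k = 0
l(z) = 0 (l(z) = (½)*0³ = (½)*0 = 0)
l(-234) + Y = 0 + 996223/1494333 = 996223/1494333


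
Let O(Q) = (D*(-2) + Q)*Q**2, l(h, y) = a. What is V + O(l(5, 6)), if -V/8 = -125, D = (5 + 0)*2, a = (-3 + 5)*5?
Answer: 0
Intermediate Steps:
a = 10 (a = 2*5 = 10)
D = 10 (D = 5*2 = 10)
V = 1000 (V = -8*(-125) = 1000)
l(h, y) = 10
O(Q) = Q**2*(-20 + Q) (O(Q) = (10*(-2) + Q)*Q**2 = (-20 + Q)*Q**2 = Q**2*(-20 + Q))
V + O(l(5, 6)) = 1000 + 10**2*(-20 + 10) = 1000 + 100*(-10) = 1000 - 1000 = 0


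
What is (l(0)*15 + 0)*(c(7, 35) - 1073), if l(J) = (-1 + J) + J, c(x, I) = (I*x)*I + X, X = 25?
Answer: -112905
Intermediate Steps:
c(x, I) = 25 + x*I**2 (c(x, I) = (I*x)*I + 25 = x*I**2 + 25 = 25 + x*I**2)
l(J) = -1 + 2*J
(l(0)*15 + 0)*(c(7, 35) - 1073) = ((-1 + 2*0)*15 + 0)*((25 + 7*35**2) - 1073) = ((-1 + 0)*15 + 0)*((25 + 7*1225) - 1073) = (-1*15 + 0)*((25 + 8575) - 1073) = (-15 + 0)*(8600 - 1073) = -15*7527 = -112905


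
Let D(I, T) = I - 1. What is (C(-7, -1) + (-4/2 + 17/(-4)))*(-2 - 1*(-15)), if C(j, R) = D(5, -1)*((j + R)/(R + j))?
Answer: -117/4 ≈ -29.250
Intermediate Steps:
D(I, T) = -1 + I
C(j, R) = 4 (C(j, R) = (-1 + 5)*((j + R)/(R + j)) = 4*((R + j)/(R + j)) = 4*1 = 4)
(C(-7, -1) + (-4/2 + 17/(-4)))*(-2 - 1*(-15)) = (4 + (-4/2 + 17/(-4)))*(-2 - 1*(-15)) = (4 + (-4*½ + 17*(-¼)))*(-2 + 15) = (4 + (-2 - 17/4))*13 = (4 - 25/4)*13 = -9/4*13 = -117/4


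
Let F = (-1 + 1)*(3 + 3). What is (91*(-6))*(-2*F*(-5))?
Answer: 0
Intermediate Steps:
F = 0 (F = 0*6 = 0)
(91*(-6))*(-2*F*(-5)) = (91*(-6))*(-2*0*(-5)) = -0*(-5) = -546*0 = 0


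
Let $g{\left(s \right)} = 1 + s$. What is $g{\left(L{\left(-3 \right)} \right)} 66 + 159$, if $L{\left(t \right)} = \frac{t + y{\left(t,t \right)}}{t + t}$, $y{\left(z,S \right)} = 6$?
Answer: $192$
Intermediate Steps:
$L{\left(t \right)} = \frac{6 + t}{2 t}$ ($L{\left(t \right)} = \frac{t + 6}{t + t} = \frac{6 + t}{2 t}$)
$g{\left(L{\left(-3 \right)} \right)} 66 + 159 = \left(1 + \frac{6 - 3}{2 \left(-3\right)}\right) 66 + 159 = \left(1 + \frac{1}{2} \left(- \frac{1}{3}\right) 3\right) 66 + 159 = \left(1 - \frac{1}{2}\right) 66 + 159 = \frac{1}{2} \cdot 66 + 159 = 33 + 159 = 192$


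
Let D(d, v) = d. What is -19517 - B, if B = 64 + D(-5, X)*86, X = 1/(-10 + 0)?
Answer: -19151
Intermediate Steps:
X = -1/10 (X = 1/(-10) = -1/10 ≈ -0.10000)
B = -366 (B = 64 - 5*86 = 64 - 430 = -366)
-19517 - B = -19517 - 1*(-366) = -19517 + 366 = -19151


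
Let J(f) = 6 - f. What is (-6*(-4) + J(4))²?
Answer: 676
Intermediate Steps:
(-6*(-4) + J(4))² = (-6*(-4) + (6 - 1*4))² = (24 + (6 - 4))² = (24 + 2)² = 26² = 676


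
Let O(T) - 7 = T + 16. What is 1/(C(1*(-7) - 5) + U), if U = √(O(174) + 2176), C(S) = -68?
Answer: -68/2251 - √2373/2251 ≈ -0.051850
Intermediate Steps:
O(T) = 23 + T (O(T) = 7 + (T + 16) = 7 + (16 + T) = 23 + T)
U = √2373 (U = √((23 + 174) + 2176) = √(197 + 2176) = √2373 ≈ 48.713)
1/(C(1*(-7) - 5) + U) = 1/(-68 + √2373)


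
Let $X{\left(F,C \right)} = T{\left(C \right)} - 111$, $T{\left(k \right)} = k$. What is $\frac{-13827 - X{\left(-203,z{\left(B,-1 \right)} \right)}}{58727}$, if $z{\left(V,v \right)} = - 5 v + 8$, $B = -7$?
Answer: $- \frac{13729}{58727} \approx -0.23378$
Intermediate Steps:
$z{\left(V,v \right)} = 8 - 5 v$
$X{\left(F,C \right)} = -111 + C$ ($X{\left(F,C \right)} = C - 111 = -111 + C$)
$\frac{-13827 - X{\left(-203,z{\left(B,-1 \right)} \right)}}{58727} = \frac{-13827 - \left(-111 + \left(8 - -5\right)\right)}{58727} = \left(-13827 - \left(-111 + \left(8 + 5\right)\right)\right) \frac{1}{58727} = \left(-13827 - \left(-111 + 13\right)\right) \frac{1}{58727} = \left(-13827 - -98\right) \frac{1}{58727} = \left(-13827 + 98\right) \frac{1}{58727} = \left(-13729\right) \frac{1}{58727} = - \frac{13729}{58727}$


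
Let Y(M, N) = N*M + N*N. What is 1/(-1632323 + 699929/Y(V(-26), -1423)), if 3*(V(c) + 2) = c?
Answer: -6120323/9990341900542 ≈ -6.1262e-7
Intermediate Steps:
V(c) = -2 + c/3
Y(M, N) = N² + M*N (Y(M, N) = M*N + N² = N² + M*N)
1/(-1632323 + 699929/Y(V(-26), -1423)) = 1/(-1632323 + 699929/((-1423*((-2 + (⅓)*(-26)) - 1423)))) = 1/(-1632323 + 699929/((-1423*((-2 - 26/3) - 1423)))) = 1/(-1632323 + 699929/((-1423*(-32/3 - 1423)))) = 1/(-1632323 + 699929/((-1423*(-4301/3)))) = 1/(-1632323 + 699929/(6120323/3)) = 1/(-1632323 + 699929*(3/6120323)) = 1/(-1632323 + 2099787/6120323) = 1/(-9990341900542/6120323) = -6120323/9990341900542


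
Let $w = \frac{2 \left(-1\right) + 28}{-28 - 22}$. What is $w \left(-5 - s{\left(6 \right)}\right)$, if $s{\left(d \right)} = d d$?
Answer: $\frac{533}{25} \approx 21.32$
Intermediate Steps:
$s{\left(d \right)} = d^{2}$
$w = - \frac{13}{25}$ ($w = \frac{-2 + 28}{-50} = 26 \left(- \frac{1}{50}\right) = - \frac{13}{25} \approx -0.52$)
$w \left(-5 - s{\left(6 \right)}\right) = - \frac{13 \left(-5 - 6^{2}\right)}{25} = - \frac{13 \left(-5 - 36\right)}{25} = \left(- \frac{13}{25}\right) \left(-41\right) = \frac{533}{25}$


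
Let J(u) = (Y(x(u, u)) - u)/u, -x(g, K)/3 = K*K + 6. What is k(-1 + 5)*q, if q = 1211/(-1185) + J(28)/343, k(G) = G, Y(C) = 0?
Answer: -1666232/406455 ≈ -4.0994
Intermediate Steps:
x(g, K) = -18 - 3*K² (x(g, K) = -3*(K*K + 6) = -3*(K² + 6) = -3*(6 + K²) = -18 - 3*K²)
J(u) = -1 (J(u) = (0 - u)/u = (-u)/u = -1)
q = -416558/406455 (q = 1211/(-1185) - 1/343 = 1211*(-1/1185) - 1*1/343 = -1211/1185 - 1/343 = -416558/406455 ≈ -1.0249)
k(-1 + 5)*q = (-1 + 5)*(-416558/406455) = 4*(-416558/406455) = -1666232/406455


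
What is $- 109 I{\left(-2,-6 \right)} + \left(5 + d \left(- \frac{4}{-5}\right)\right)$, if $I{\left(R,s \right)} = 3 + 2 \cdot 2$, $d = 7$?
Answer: $- \frac{3762}{5} \approx -752.4$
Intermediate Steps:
$I{\left(R,s \right)} = 7$ ($I{\left(R,s \right)} = 3 + 4 = 7$)
$- 109 I{\left(-2,-6 \right)} + \left(5 + d \left(- \frac{4}{-5}\right)\right) = \left(-109\right) 7 + \left(5 + 7 \left(- \frac{4}{-5}\right)\right) = -763 + \left(5 + 7 \left(\left(-4\right) \left(- \frac{1}{5}\right)\right)\right) = -763 + \left(5 + 7 \cdot \frac{4}{5}\right) = -763 + \left(5 + \frac{28}{5}\right) = -763 + \frac{53}{5} = - \frac{3762}{5}$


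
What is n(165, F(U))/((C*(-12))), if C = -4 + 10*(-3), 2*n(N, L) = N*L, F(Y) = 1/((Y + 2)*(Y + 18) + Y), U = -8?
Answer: -55/18496 ≈ -0.0029736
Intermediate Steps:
F(Y) = 1/(Y + (2 + Y)*(18 + Y)) (F(Y) = 1/((2 + Y)*(18 + Y) + Y) = 1/(Y + (2 + Y)*(18 + Y)))
n(N, L) = L*N/2 (n(N, L) = (N*L)/2 = (L*N)/2 = L*N/2)
C = -34 (C = -4 - 30 = -34)
n(165, F(U))/((C*(-12))) = ((½)*165/(36 + (-8)² + 21*(-8)))/((-34*(-12))) = ((½)*165/(36 + 64 - 168))/408 = ((½)*165/(-68))*(1/408) = ((½)*(-1/68)*165)*(1/408) = -165/136*1/408 = -55/18496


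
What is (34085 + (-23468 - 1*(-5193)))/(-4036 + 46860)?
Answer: 7905/21412 ≈ 0.36919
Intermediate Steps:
(34085 + (-23468 - 1*(-5193)))/(-4036 + 46860) = (34085 + (-23468 + 5193))/42824 = (34085 - 18275)*(1/42824) = 15810*(1/42824) = 7905/21412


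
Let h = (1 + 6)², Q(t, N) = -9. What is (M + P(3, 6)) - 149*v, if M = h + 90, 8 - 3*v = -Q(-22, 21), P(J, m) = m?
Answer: 584/3 ≈ 194.67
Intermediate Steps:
h = 49 (h = 7² = 49)
v = -⅓ (v = 8/3 - (-1)*(-9)/3 = 8/3 - ⅓*9 = 8/3 - 3 = -⅓ ≈ -0.33333)
M = 139 (M = 49 + 90 = 139)
(M + P(3, 6)) - 149*v = (139 + 6) - 149*(-⅓) = 145 + 149/3 = 584/3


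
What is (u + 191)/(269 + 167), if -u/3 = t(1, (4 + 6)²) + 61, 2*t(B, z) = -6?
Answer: 17/436 ≈ 0.038991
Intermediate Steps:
t(B, z) = -3 (t(B, z) = (½)*(-6) = -3)
u = -174 (u = -3*(-3 + 61) = -3*58 = -174)
(u + 191)/(269 + 167) = (-174 + 191)/(269 + 167) = 17/436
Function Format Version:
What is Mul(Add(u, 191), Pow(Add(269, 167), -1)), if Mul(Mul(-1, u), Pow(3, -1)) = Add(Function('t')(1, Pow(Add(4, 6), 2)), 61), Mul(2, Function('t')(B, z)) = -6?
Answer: Rational(17, 436) ≈ 0.038991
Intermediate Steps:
Function('t')(B, z) = -3 (Function('t')(B, z) = Mul(Rational(1, 2), -6) = -3)
u = -174 (u = Mul(-3, Add(-3, 61)) = Mul(-3, 58) = -174)
Mul(Add(u, 191), Pow(Add(269, 167), -1)) = Mul(Add(-174, 191), Pow(Add(269, 167), -1)) = Mul(17, Pow(436, -1)) = Mul(17, Rational(1, 436)) = Rational(17, 436)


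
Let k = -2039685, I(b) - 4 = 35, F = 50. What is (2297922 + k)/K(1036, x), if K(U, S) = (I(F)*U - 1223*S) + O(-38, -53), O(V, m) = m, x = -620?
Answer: 258237/798611 ≈ 0.32336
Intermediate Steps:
I(b) = 39 (I(b) = 4 + 35 = 39)
K(U, S) = -53 - 1223*S + 39*U (K(U, S) = (39*U - 1223*S) - 53 = (-1223*S + 39*U) - 53 = -53 - 1223*S + 39*U)
(2297922 + k)/K(1036, x) = (2297922 - 2039685)/(-53 - 1223*(-620) + 39*1036) = 258237/(-53 + 758260 + 40404) = 258237/798611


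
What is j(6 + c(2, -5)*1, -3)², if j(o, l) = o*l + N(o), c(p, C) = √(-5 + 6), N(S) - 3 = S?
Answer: 121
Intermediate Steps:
N(S) = 3 + S
c(p, C) = 1 (c(p, C) = √1 = 1)
j(o, l) = 3 + o + l*o (j(o, l) = o*l + (3 + o) = l*o + (3 + o) = 3 + o + l*o)
j(6 + c(2, -5)*1, -3)² = (3 + (6 + 1*1) - 3*(6 + 1*1))² = (3 + (6 + 1) - 3*(6 + 1))² = (3 + 7 - 3*7)² = (3 + 7 - 21)² = (-11)² = 121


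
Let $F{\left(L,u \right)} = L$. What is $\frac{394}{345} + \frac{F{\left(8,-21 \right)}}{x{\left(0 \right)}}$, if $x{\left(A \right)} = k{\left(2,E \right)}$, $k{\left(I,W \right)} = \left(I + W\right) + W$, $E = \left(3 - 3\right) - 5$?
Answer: $\frac{49}{345} \approx 0.14203$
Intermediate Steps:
$E = -5$ ($E = 0 - 5 = -5$)
$k{\left(I,W \right)} = I + 2 W$
$x{\left(A \right)} = -8$ ($x{\left(A \right)} = 2 + 2 \left(-5\right) = 2 - 10 = -8$)
$\frac{394}{345} + \frac{F{\left(8,-21 \right)}}{x{\left(0 \right)}} = \frac{394}{345} + \frac{8}{-8} = 394 \cdot \frac{1}{345} + 8 \left(- \frac{1}{8}\right) = \frac{394}{345} - 1 = \frac{49}{345}$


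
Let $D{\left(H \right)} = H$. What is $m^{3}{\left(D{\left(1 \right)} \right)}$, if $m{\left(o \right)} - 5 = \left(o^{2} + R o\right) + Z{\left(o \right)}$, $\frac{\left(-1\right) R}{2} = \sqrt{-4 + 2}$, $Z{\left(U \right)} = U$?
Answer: $175 - 278 i \sqrt{2} \approx 175.0 - 393.15 i$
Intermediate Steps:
$R = - 2 i \sqrt{2}$ ($R = - 2 \sqrt{-4 + 2} = - 2 \sqrt{-2} = - 2 i \sqrt{2} \approx - 2.8284 i$)
$m{\left(o \right)} = 5 + o + o^{2} - 2 i o \sqrt{2}$ ($m{\left(o \right)} = 5 + \left(\left(o^{2} + - 2 i \sqrt{2} o\right) + o\right) = 5 + \left(\left(o^{2} - 2 i o \sqrt{2}\right) + o\right) = 5 + \left(o + o^{2} - 2 i o \sqrt{2}\right) = 5 + o + o^{2} - 2 i o \sqrt{2}$)
$m^{3}{\left(D{\left(1 \right)} \right)} = \left(5 + 1 + 1^{2} - 2 i 1 \sqrt{2}\right)^{3} = \left(5 + 1 + 1 - 2 i \sqrt{2}\right)^{3} = \left(7 - 2 i \sqrt{2}\right)^{3}$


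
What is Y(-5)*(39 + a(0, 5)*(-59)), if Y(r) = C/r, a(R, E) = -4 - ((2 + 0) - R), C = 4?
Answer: -1572/5 ≈ -314.40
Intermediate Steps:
a(R, E) = -6 + R (a(R, E) = -4 - (2 - R) = -4 + (-2 + R) = -6 + R)
Y(r) = 4/r
Y(-5)*(39 + a(0, 5)*(-59)) = (4/(-5))*(39 + (-6 + 0)*(-59)) = (4*(-⅕))*(39 - 6*(-59)) = -4*(39 + 354)/5 = -⅘*393 = -1572/5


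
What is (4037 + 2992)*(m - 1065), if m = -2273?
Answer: -23462802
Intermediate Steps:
(4037 + 2992)*(m - 1065) = (4037 + 2992)*(-2273 - 1065) = 7029*(-3338) = -23462802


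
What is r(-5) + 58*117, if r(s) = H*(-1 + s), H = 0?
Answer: 6786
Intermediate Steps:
r(s) = 0 (r(s) = 0*(-1 + s) = 0)
r(-5) + 58*117 = 0 + 58*117 = 0 + 6786 = 6786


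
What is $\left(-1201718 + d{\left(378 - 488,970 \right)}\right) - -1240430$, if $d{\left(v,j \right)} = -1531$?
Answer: $37181$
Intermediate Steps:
$\left(-1201718 + d{\left(378 - 488,970 \right)}\right) - -1240430 = \left(-1201718 - 1531\right) - -1240430 = -1203249 + 1240430 = 37181$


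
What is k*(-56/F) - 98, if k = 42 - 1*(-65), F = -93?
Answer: -3122/93 ≈ -33.570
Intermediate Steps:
k = 107 (k = 42 + 65 = 107)
k*(-56/F) - 98 = 107*(-56/(-93)) - 98 = 107*(-56*(-1/93)) - 98 = 107*(56/93) - 98 = 5992/93 - 98 = -3122/93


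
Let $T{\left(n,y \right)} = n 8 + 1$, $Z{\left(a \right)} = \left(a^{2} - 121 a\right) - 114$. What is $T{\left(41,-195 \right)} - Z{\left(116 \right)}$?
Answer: $1023$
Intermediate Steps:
$Z{\left(a \right)} = -114 + a^{2} - 121 a$
$T{\left(n,y \right)} = 1 + 8 n$ ($T{\left(n,y \right)} = 8 n + 1 = 1 + 8 n$)
$T{\left(41,-195 \right)} - Z{\left(116 \right)} = \left(1 + 8 \cdot 41\right) - \left(-114 + 116^{2} - 14036\right) = \left(1 + 328\right) - \left(-114 + 13456 - 14036\right) = 329 - -694 = 329 + 694 = 1023$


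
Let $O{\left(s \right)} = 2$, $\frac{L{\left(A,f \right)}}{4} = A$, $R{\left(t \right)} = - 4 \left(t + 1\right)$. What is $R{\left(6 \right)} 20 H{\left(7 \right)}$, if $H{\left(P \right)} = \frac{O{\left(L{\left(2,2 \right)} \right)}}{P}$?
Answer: $-160$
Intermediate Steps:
$R{\left(t \right)} = -4 - 4 t$ ($R{\left(t \right)} = - 4 \left(1 + t\right) = -4 - 4 t$)
$L{\left(A,f \right)} = 4 A$
$H{\left(P \right)} = \frac{2}{P}$
$R{\left(6 \right)} 20 H{\left(7 \right)} = \left(-4 - 24\right) 20 \cdot \frac{2}{7} = \left(-4 - 24\right) 20 \cdot 2 \cdot \frac{1}{7} = \left(-28\right) 20 \cdot \frac{2}{7} = \left(-560\right) \frac{2}{7} = -160$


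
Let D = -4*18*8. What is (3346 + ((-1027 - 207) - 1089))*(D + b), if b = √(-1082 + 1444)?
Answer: -589248 + 1023*√362 ≈ -5.6978e+5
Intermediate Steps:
D = -576 (D = -72*8 = -576)
b = √362 ≈ 19.026
(3346 + ((-1027 - 207) - 1089))*(D + b) = (3346 + ((-1027 - 207) - 1089))*(-576 + √362) = (3346 + (-1234 - 1089))*(-576 + √362) = (3346 - 2323)*(-576 + √362) = 1023*(-576 + √362) = -589248 + 1023*√362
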